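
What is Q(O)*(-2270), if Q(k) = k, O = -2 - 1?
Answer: 6810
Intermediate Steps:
O = -3
Q(O)*(-2270) = -3*(-2270) = 6810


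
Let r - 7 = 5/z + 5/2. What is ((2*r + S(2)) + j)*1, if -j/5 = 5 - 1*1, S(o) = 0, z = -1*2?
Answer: -6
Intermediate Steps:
z = -2
r = 7 (r = 7 + (5/(-2) + 5/2) = 7 + (5*(-½) + 5*(½)) = 7 + (-5/2 + 5/2) = 7 + 0 = 7)
j = -20 (j = -5*(5 - 1*1) = -5*(5 - 1) = -5*4 = -20)
((2*r + S(2)) + j)*1 = ((2*7 + 0) - 20)*1 = ((14 + 0) - 20)*1 = (14 - 20)*1 = -6*1 = -6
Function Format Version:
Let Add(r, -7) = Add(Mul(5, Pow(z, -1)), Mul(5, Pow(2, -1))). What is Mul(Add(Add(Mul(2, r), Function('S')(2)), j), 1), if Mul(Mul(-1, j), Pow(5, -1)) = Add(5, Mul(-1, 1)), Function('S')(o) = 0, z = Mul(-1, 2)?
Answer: -6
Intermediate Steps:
z = -2
r = 7 (r = Add(7, Add(Mul(5, Pow(-2, -1)), Mul(5, Pow(2, -1)))) = Add(7, Add(Mul(5, Rational(-1, 2)), Mul(5, Rational(1, 2)))) = Add(7, Add(Rational(-5, 2), Rational(5, 2))) = Add(7, 0) = 7)
j = -20 (j = Mul(-5, Add(5, Mul(-1, 1))) = Mul(-5, Add(5, -1)) = Mul(-5, 4) = -20)
Mul(Add(Add(Mul(2, r), Function('S')(2)), j), 1) = Mul(Add(Add(Mul(2, 7), 0), -20), 1) = Mul(Add(Add(14, 0), -20), 1) = Mul(Add(14, -20), 1) = Mul(-6, 1) = -6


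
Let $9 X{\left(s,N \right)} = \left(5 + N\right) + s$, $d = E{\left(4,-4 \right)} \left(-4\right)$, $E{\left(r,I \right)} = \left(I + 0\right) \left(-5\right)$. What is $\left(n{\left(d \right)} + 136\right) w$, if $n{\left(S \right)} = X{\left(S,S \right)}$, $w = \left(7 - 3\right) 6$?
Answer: $\frac{8552}{3} \approx 2850.7$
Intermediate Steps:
$E{\left(r,I \right)} = - 5 I$ ($E{\left(r,I \right)} = I \left(-5\right) = - 5 I$)
$d = -80$ ($d = \left(-5\right) \left(-4\right) \left(-4\right) = 20 \left(-4\right) = -80$)
$X{\left(s,N \right)} = \frac{5}{9} + \frac{N}{9} + \frac{s}{9}$ ($X{\left(s,N \right)} = \frac{\left(5 + N\right) + s}{9} = \frac{5 + N + s}{9} = \frac{5}{9} + \frac{N}{9} + \frac{s}{9}$)
$w = 24$ ($w = 4 \cdot 6 = 24$)
$n{\left(S \right)} = \frac{5}{9} + \frac{2 S}{9}$ ($n{\left(S \right)} = \frac{5}{9} + \frac{S}{9} + \frac{S}{9} = \frac{5}{9} + \frac{2 S}{9}$)
$\left(n{\left(d \right)} + 136\right) w = \left(\left(\frac{5}{9} + \frac{2}{9} \left(-80\right)\right) + 136\right) 24 = \left(\left(\frac{5}{9} - \frac{160}{9}\right) + 136\right) 24 = \left(- \frac{155}{9} + 136\right) 24 = \frac{1069}{9} \cdot 24 = \frac{8552}{3}$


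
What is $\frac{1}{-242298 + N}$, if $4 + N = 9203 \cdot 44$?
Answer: $\frac{1}{162630} \approx 6.1489 \cdot 10^{-6}$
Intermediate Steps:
$N = 404928$ ($N = -4 + 9203 \cdot 44 = -4 + 404932 = 404928$)
$\frac{1}{-242298 + N} = \frac{1}{-242298 + 404928} = \frac{1}{162630}$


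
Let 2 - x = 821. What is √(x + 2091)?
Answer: 2*√318 ≈ 35.665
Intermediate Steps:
x = -819 (x = 2 - 1*821 = 2 - 821 = -819)
√(x + 2091) = √(-819 + 2091) = √1272 = 2*√318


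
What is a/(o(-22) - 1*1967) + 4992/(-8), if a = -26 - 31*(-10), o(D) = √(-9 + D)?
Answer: -603722377/967280 - 71*I*√31/967280 ≈ -624.14 - 0.00040868*I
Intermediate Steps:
a = 284 (a = -26 + 310 = 284)
a/(o(-22) - 1*1967) + 4992/(-8) = 284/(√(-9 - 22) - 1*1967) + 4992/(-8) = 284/(√(-31) - 1967) + 4992*(-⅛) = 284/(I*√31 - 1967) - 624 = 284/(-1967 + I*√31) - 624 = -624 + 284/(-1967 + I*√31)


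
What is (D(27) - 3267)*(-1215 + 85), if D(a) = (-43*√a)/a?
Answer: 3691710 + 48590*√3/9 ≈ 3.7011e+6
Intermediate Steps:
D(a) = -43/√a
(D(27) - 3267)*(-1215 + 85) = (-43*√3/9 - 3267)*(-1215 + 85) = (-43*√3/9 - 3267)*(-1130) = (-3267 - 43*√3/9)*(-1130) = 3691710 + 48590*√3/9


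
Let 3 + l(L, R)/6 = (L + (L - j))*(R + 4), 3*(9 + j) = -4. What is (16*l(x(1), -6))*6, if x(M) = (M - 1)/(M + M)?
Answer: -13632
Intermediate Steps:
j = -31/3 (j = -9 + (1/3)*(-4) = -9 - 4/3 = -31/3 ≈ -10.333)
x(M) = (-1 + M)/(2*M) (x(M) = (-1 + M)/((2*M)) = (-1 + M)*(1/(2*M)) = (-1 + M)/(2*M))
l(L, R) = -18 + 6*(4 + R)*(31/3 + 2*L) (l(L, R) = -18 + 6*((L + (L - 1*(-31/3)))*(R + 4)) = -18 + 6*((L + (L + 31/3))*(4 + R)) = -18 + 6*((L + (31/3 + L))*(4 + R)) = -18 + 6*((31/3 + 2*L)*(4 + R)) = -18 + 6*((4 + R)*(31/3 + 2*L)) = -18 + 6*(4 + R)*(31/3 + 2*L))
(16*l(x(1), -6))*6 = (16*(230 + 48*((1/2)*(-1 + 1)/1) + 62*(-6) + 12*((1/2)*(-1 + 1)/1)*(-6)))*6 = (16*(230 + 48*((1/2)*1*0) - 372 + 12*((1/2)*1*0)*(-6)))*6 = (16*(230 + 48*0 - 372 + 12*0*(-6)))*6 = (16*(230 + 0 - 372 + 0))*6 = (16*(-142))*6 = -2272*6 = -13632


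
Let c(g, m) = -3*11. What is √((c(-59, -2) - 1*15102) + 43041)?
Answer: √27906 ≈ 167.05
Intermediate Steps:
c(g, m) = -33
√((c(-59, -2) - 1*15102) + 43041) = √((-33 - 1*15102) + 43041) = √((-33 - 15102) + 43041) = √(-15135 + 43041) = √27906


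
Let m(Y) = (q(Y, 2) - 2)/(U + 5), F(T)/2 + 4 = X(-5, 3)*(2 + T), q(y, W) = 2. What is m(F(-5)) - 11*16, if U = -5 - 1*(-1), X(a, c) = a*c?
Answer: -176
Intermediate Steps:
F(T) = -68 - 30*T (F(T) = -8 + 2*((-5*3)*(2 + T)) = -8 + 2*(-15*(2 + T)) = -8 + 2*(-30 - 15*T) = -8 + (-60 - 30*T) = -68 - 30*T)
U = -4 (U = -5 + 1 = -4)
m(Y) = 0 (m(Y) = (2 - 2)/(-4 + 5) = 0/1 = 0*1 = 0)
m(F(-5)) - 11*16 = 0 - 11*16 = 0 - 176 = -176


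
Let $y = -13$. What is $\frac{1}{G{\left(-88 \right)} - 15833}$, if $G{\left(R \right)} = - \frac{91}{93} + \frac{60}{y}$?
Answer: $- \frac{1209}{19148860} \approx -6.3137 \cdot 10^{-5}$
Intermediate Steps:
$G{\left(R \right)} = - \frac{6763}{1209}$ ($G{\left(R \right)} = - \frac{91}{93} + \frac{60}{-13} = \left(-91\right) \frac{1}{93} + 60 \left(- \frac{1}{13}\right) = - \frac{91}{93} - \frac{60}{13} = - \frac{6763}{1209}$)
$\frac{1}{G{\left(-88 \right)} - 15833} = \frac{1}{- \frac{6763}{1209} - 15833} = \frac{1}{- \frac{19148860}{1209}} = - \frac{1209}{19148860}$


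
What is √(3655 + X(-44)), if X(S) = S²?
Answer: √5591 ≈ 74.773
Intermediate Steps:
√(3655 + X(-44)) = √(3655 + (-44)²) = √(3655 + 1936) = √5591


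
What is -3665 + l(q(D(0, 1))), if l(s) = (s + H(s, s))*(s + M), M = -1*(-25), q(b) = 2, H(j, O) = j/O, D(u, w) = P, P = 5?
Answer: -3584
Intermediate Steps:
D(u, w) = 5
M = 25
l(s) = (1 + s)*(25 + s) (l(s) = (s + s/s)*(s + 25) = (s + 1)*(25 + s) = (1 + s)*(25 + s))
-3665 + l(q(D(0, 1))) = -3665 + (25 + 2² + 26*2) = -3665 + (25 + 4 + 52) = -3665 + 81 = -3584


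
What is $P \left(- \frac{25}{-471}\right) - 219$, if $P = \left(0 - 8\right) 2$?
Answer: $- \frac{103549}{471} \approx -219.85$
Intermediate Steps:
$P = -16$ ($P = \left(-8\right) 2 = -16$)
$P \left(- \frac{25}{-471}\right) - 219 = - 16 \left(- \frac{25}{-471}\right) - 219 = - 16 \left(\left(-25\right) \left(- \frac{1}{471}\right)\right) - 219 = \left(-16\right) \frac{25}{471} - 219 = - \frac{400}{471} - 219 = - \frac{103549}{471}$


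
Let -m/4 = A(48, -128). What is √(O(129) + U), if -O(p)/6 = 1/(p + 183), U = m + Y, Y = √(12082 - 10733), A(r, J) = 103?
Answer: √(-278525 + 676*√1349)/26 ≈ 19.372*I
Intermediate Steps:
Y = √1349 ≈ 36.729
m = -412 (m = -4*103 = -412)
U = -412 + √1349 ≈ -375.27
O(p) = -6/(183 + p) (O(p) = -6/(p + 183) = -6/(183 + p))
√(O(129) + U) = √(-6/(183 + 129) + (-412 + √1349)) = √(-6/312 + (-412 + √1349)) = √(-6*1/312 + (-412 + √1349)) = √(-1/52 + (-412 + √1349)) = √(-21425/52 + √1349)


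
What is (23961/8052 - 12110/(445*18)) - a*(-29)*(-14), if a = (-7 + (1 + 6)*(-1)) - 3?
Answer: 14841646631/2149884 ≈ 6903.5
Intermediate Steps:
a = -17 (a = (-7 + 7*(-1)) - 3 = (-7 - 7) - 3 = -14 - 3 = -17)
(23961/8052 - 12110/(445*18)) - a*(-29)*(-14) = (23961/8052 - 12110/(445*18)) - (-17*(-29))*(-14) = (23961*(1/8052) - 12110/8010) - 493*(-14) = (7987/2684 - 12110*1/8010) - 1*(-6902) = (7987/2684 - 1211/801) + 6902 = 3147263/2149884 + 6902 = 14841646631/2149884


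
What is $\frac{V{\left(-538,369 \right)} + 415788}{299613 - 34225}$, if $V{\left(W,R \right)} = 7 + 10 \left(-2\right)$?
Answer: $\frac{415775}{265388} \approx 1.5667$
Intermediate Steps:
$V{\left(W,R \right)} = -13$ ($V{\left(W,R \right)} = 7 - 20 = -13$)
$\frac{V{\left(-538,369 \right)} + 415788}{299613 - 34225} = \frac{-13 + 415788}{299613 - 34225} = \frac{415775}{265388}$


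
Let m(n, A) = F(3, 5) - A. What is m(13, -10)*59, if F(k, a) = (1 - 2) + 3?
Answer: 708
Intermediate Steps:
F(k, a) = 2 (F(k, a) = -1 + 3 = 2)
m(n, A) = 2 - A
m(13, -10)*59 = (2 - 1*(-10))*59 = (2 + 10)*59 = 12*59 = 708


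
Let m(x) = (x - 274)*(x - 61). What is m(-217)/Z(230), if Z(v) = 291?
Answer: 136498/291 ≈ 469.07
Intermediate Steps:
m(x) = (-274 + x)*(-61 + x)
m(-217)/Z(230) = (16714 + (-217)² - 335*(-217))/291 = (16714 + 47089 + 72695)*(1/291) = 136498*(1/291) = 136498/291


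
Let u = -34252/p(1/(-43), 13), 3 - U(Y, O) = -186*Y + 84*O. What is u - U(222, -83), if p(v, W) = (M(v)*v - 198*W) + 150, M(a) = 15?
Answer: -5030217113/104247 ≈ -48253.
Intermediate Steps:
U(Y, O) = 3 - 84*O + 186*Y (U(Y, O) = 3 - (-186*Y + 84*O) = 3 + (-84*O + 186*Y) = 3 - 84*O + 186*Y)
p(v, W) = 150 - 198*W + 15*v (p(v, W) = (15*v - 198*W) + 150 = (-198*W + 15*v) + 150 = 150 - 198*W + 15*v)
u = 1472836/104247 (u = -34252/(150 - 198*13 + 15/(-43)) = -34252/(150 - 2574 + 15*(-1/43)) = -34252/(150 - 2574 - 15/43) = -34252/(-104247/43) = -34252*(-43/104247) = 1472836/104247 ≈ 14.128)
u - U(222, -83) = 1472836/104247 - (3 - 84*(-83) + 186*222) = 1472836/104247 - (3 + 6972 + 41292) = 1472836/104247 - 1*48267 = 1472836/104247 - 48267 = -5030217113/104247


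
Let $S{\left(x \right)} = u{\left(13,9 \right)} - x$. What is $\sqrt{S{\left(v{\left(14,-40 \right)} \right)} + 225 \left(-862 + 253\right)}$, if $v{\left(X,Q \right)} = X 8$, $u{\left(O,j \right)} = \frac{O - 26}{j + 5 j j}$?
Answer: $\frac{i \sqrt{2611637626}}{138} \approx 370.32 i$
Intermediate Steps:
$u{\left(O,j \right)} = \frac{-26 + O}{j + 5 j^{2}}$
$v{\left(X,Q \right)} = 8 X$
$S{\left(x \right)} = - \frac{13}{414} - x$ ($S{\left(x \right)} = \frac{-26 + 13}{9 \left(1 + 5 \cdot 9\right)} - x = \frac{1}{9} \frac{1}{1 + 45} \left(-13\right) - x = \frac{1}{9} \cdot \frac{1}{46} \left(-13\right) - x = - \frac{13}{414} - x$)
$\sqrt{S{\left(v{\left(14,-40 \right)} \right)} + 225 \left(-862 + 253\right)} = \sqrt{\left(- \frac{13}{414} - 8 \cdot 14\right) + 225 \left(-862 + 253\right)} = \sqrt{\left(- \frac{13}{414} - 112\right) + 225 \left(-609\right)} = \sqrt{\left(- \frac{13}{414} - 112\right) - 137025} = \sqrt{- \frac{46381}{414} - 137025} = \sqrt{- \frac{56774731}{414}} = \frac{i \sqrt{2611637626}}{138}$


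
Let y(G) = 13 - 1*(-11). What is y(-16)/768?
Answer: 1/32 ≈ 0.031250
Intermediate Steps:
y(G) = 24 (y(G) = 13 + 11 = 24)
y(-16)/768 = 24/768 = 24*(1/768) = 1/32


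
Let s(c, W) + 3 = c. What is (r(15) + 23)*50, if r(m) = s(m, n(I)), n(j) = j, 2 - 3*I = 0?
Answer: 1750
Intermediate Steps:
I = 2/3 (I = 2/3 - 1/3*0 = 2/3 + 0 = 2/3 ≈ 0.66667)
s(c, W) = -3 + c
r(m) = -3 + m
(r(15) + 23)*50 = ((-3 + 15) + 23)*50 = (12 + 23)*50 = 35*50 = 1750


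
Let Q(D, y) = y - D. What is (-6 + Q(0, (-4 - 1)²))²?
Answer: 361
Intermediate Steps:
(-6 + Q(0, (-4 - 1)²))² = (-6 + ((-4 - 1)² - 1*0))² = (-6 + ((-5)² + 0))² = (-6 + (25 + 0))² = (-6 + 25)² = 19² = 361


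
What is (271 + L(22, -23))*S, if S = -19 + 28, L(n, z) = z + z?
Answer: 2025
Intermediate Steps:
L(n, z) = 2*z
S = 9
(271 + L(22, -23))*S = (271 + 2*(-23))*9 = (271 - 46)*9 = 225*9 = 2025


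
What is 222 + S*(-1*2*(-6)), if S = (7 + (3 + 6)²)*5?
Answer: 5502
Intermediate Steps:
S = 440 (S = (7 + 9²)*5 = (7 + 81)*5 = 88*5 = 440)
222 + S*(-1*2*(-6)) = 222 + 440*(-1*2*(-6)) = 222 + 440*(-2*(-6)) = 222 + 440*12 = 222 + 5280 = 5502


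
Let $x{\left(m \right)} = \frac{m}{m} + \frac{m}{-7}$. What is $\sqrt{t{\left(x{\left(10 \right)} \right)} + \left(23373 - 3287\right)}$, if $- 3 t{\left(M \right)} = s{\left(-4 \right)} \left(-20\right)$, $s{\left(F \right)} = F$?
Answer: $\frac{\sqrt{180534}}{3} \approx 141.63$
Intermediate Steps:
$x{\left(m \right)} = 1 - \frac{m}{7}$ ($x{\left(m \right)} = 1 + m \left(- \frac{1}{7}\right) = 1 - \frac{m}{7}$)
$t{\left(M \right)} = - \frac{80}{3}$ ($t{\left(M \right)} = - \frac{\left(-4\right) \left(-20\right)}{3} = \left(- \frac{1}{3}\right) 80 = - \frac{80}{3}$)
$\sqrt{t{\left(x{\left(10 \right)} \right)} + \left(23373 - 3287\right)} = \sqrt{- \frac{80}{3} + \left(23373 - 3287\right)} = \sqrt{- \frac{80}{3} + 20086} = \sqrt{\frac{60178}{3}} = \frac{\sqrt{180534}}{3}$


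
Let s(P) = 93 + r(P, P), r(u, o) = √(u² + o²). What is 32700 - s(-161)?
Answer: 32607 - 161*√2 ≈ 32379.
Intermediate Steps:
r(u, o) = √(o² + u²)
s(P) = 93 + √2*√(P²) (s(P) = 93 + √(P² + P²) = 93 + √(2*P²) = 93 + √2*√(P²))
32700 - s(-161) = 32700 - (93 + √2*√((-161)²)) = 32700 - (93 + √2*√25921) = 32700 - (93 + √2*161) = 32700 - (93 + 161*√2) = 32700 + (-93 - 161*√2) = 32607 - 161*√2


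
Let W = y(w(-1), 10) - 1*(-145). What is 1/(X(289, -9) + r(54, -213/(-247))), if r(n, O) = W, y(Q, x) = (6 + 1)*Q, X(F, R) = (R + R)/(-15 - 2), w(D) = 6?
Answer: 17/3197 ≈ 0.0053175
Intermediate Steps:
X(F, R) = -2*R/17 (X(F, R) = (2*R)/(-17) = (2*R)*(-1/17) = -2*R/17)
y(Q, x) = 7*Q
W = 187 (W = 7*6 - 1*(-145) = 42 + 145 = 187)
r(n, O) = 187
1/(X(289, -9) + r(54, -213/(-247))) = 1/(-2/17*(-9) + 187) = 1/(18/17 + 187) = 1/(3197/17) = 17/3197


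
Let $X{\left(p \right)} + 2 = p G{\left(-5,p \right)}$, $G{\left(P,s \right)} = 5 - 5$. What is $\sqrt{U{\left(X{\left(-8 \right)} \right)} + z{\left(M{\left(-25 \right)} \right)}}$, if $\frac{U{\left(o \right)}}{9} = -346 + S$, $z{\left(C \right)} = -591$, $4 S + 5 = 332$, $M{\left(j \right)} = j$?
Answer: $\frac{i \sqrt{11877}}{2} \approx 54.491 i$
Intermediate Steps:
$G{\left(P,s \right)} = 0$
$S = \frac{327}{4}$ ($S = - \frac{5}{4} + \frac{1}{4} \cdot 332 = - \frac{5}{4} + 83 = \frac{327}{4} \approx 81.75$)
$X{\left(p \right)} = -2$ ($X{\left(p \right)} = -2 + p 0 = -2 + 0 = -2$)
$U{\left(o \right)} = - \frac{9513}{4}$ ($U{\left(o \right)} = 9 \left(-346 + \frac{327}{4}\right) = 9 \left(- \frac{1057}{4}\right) = - \frac{9513}{4}$)
$\sqrt{U{\left(X{\left(-8 \right)} \right)} + z{\left(M{\left(-25 \right)} \right)}} = \sqrt{- \frac{9513}{4} - 591} = \sqrt{- \frac{11877}{4}} = \frac{i \sqrt{11877}}{2}$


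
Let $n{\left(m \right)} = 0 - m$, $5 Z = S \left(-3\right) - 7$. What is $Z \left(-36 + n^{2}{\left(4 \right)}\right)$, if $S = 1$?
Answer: $40$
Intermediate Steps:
$Z = -2$ ($Z = \frac{1 \left(-3\right) - 7}{5} = \frac{-3 - 7}{5} = \frac{1}{5} \left(-10\right) = -2$)
$n{\left(m \right)} = - m$
$Z \left(-36 + n^{2}{\left(4 \right)}\right) = - 2 \left(-36 + \left(\left(-1\right) 4\right)^{2}\right) = - 2 \left(-36 + \left(-4\right)^{2}\right) = - 2 \left(-36 + 16\right) = \left(-2\right) \left(-20\right) = 40$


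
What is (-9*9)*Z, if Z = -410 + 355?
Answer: 4455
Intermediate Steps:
Z = -55
(-9*9)*Z = -9*9*(-55) = -81*(-55) = 4455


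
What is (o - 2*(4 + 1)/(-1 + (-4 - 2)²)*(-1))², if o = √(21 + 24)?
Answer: 2209/49 + 12*√5/7 ≈ 48.915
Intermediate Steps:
o = 3*√5 (o = √45 = 3*√5 ≈ 6.7082)
(o - 2*(4 + 1)/(-1 + (-4 - 2)²)*(-1))² = (3*√5 - 2*(4 + 1)/(-1 + (-4 - 2)²)*(-1))² = (3*√5 - 10/(-1 + (-6)²)*(-1))² = (3*√5 - 10/(-1 + 36)*(-1))² = (3*√5 - 10/35*(-1))² = (3*√5 - 2*⅐*(-1))² = (3*√5 - 2/7*(-1))² = (3*√5 + 2/7)² = (2/7 + 3*√5)²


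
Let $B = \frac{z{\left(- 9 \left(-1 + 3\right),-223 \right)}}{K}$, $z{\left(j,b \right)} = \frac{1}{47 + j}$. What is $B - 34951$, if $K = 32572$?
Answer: $- \frac{33014295187}{944588} \approx -34951.0$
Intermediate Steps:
$B = \frac{1}{944588}$ ($B = \frac{1}{\left(47 - 9 \left(-1 + 3\right)\right) 32572} = \frac{1}{47 - 18} \cdot \frac{1}{32572} = \frac{1}{29} \cdot \frac{1}{32572} = \frac{1}{944588} \approx 1.0587 \cdot 10^{-6}$)
$B - 34951 = \frac{1}{944588} - 34951 = - \frac{33014295187}{944588}$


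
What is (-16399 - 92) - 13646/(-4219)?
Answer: -69561883/4219 ≈ -16488.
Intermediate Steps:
(-16399 - 92) - 13646/(-4219) = -16491 - 13646*(-1/4219) = -16491 + 13646/4219 = -69561883/4219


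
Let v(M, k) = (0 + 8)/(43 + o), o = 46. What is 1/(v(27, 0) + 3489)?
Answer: 89/310529 ≈ 0.00028661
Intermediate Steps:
v(M, k) = 8/89 (v(M, k) = (0 + 8)/(43 + 46) = 8/89)
1/(v(27, 0) + 3489) = 1/(8/89 + 3489) = 1/(310529/89) = 89/310529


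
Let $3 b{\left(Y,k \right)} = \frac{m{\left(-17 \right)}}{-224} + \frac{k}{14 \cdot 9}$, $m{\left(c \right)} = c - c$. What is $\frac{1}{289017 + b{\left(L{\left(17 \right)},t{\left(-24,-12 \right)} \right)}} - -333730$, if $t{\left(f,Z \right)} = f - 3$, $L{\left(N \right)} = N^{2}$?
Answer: $\frac{1350350674024}{4046237} \approx 3.3373 \cdot 10^{5}$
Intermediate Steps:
$m{\left(c \right)} = 0$
$t{\left(f,Z \right)} = -3 + f$
$b{\left(Y,k \right)} = \frac{k}{378}$ ($b{\left(Y,k \right)} = \frac{\frac{0}{-224} + \frac{k}{14 \cdot 9}}{3} = \frac{0 \left(- \frac{1}{224}\right) + \frac{k}{126}}{3} = \frac{0 + k \frac{1}{126}}{3} = \frac{0 + \frac{k}{126}}{3} = \frac{\frac{1}{126} k}{3} = \frac{k}{378}$)
$\frac{1}{289017 + b{\left(L{\left(17 \right)},t{\left(-24,-12 \right)} \right)}} - -333730 = \frac{1}{289017 + \frac{-3 - 24}{378}} - -333730 = \frac{1}{289017 + \frac{1}{378} \left(-27\right)} + 333730 = \frac{1}{289017 - \frac{1}{14}} + 333730 = \frac{1}{\frac{4046237}{14}} + 333730 = \frac{14}{4046237} + 333730 = \frac{1350350674024}{4046237}$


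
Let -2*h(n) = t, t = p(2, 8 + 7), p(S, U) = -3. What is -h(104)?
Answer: -3/2 ≈ -1.5000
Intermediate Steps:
t = -3
h(n) = 3/2 (h(n) = -1/2*(-3) = 3/2)
-h(104) = -1*3/2 = -3/2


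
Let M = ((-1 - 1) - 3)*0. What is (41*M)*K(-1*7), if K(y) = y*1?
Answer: 0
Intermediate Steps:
K(y) = y
M = 0 (M = (-2 - 3)*0 = -5*0 = 0)
(41*M)*K(-1*7) = (41*0)*(-1*7) = 0*(-7) = 0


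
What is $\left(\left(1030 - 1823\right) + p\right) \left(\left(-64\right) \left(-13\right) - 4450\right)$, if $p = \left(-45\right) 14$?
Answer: $5148414$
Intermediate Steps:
$p = -630$
$\left(\left(1030 - 1823\right) + p\right) \left(\left(-64\right) \left(-13\right) - 4450\right) = \left(\left(1030 - 1823\right) - 630\right) \left(\left(-64\right) \left(-13\right) - 4450\right) = \left(\left(1030 - 1823\right) - 630\right) \left(832 - 4450\right) = \left(-793 - 630\right) \left(-3618\right) = \left(-1423\right) \left(-3618\right) = 5148414$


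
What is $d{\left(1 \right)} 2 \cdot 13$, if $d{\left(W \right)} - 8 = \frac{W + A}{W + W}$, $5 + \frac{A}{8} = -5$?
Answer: $-819$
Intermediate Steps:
$A = -80$ ($A = -40 + 8 \left(-5\right) = -40 - 40 = -80$)
$d{\left(W \right)} = 8 + \frac{-80 + W}{2 W}$ ($d{\left(W \right)} = 8 + \frac{W - 80}{W + W} = 8 + \frac{-80 + W}{2 W}$)
$d{\left(1 \right)} 2 \cdot 13 = \left(\frac{17}{2} - \frac{40}{1}\right) 2 \cdot 13 = \left(\frac{17}{2} - 40\right) 2 \cdot 13 = \left(- \frac{63}{2}\right) 2 \cdot 13 = \left(-63\right) 13 = -819$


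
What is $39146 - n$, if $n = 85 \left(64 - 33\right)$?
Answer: $36511$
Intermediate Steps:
$n = 2635$ ($n = 85 \cdot 31 = 2635$)
$39146 - n = 39146 - 2635 = 36511$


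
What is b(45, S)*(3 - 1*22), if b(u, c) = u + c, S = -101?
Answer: 1064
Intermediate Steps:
b(u, c) = c + u
b(45, S)*(3 - 1*22) = (-101 + 45)*(3 - 1*22) = -56*(3 - 22) = -56*(-19) = 1064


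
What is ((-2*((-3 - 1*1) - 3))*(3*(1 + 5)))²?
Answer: 63504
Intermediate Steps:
((-2*((-3 - 1*1) - 3))*(3*(1 + 5)))² = ((-2*((-3 - 1) - 3))*(3*6))² = (-2*(-4 - 3)*18)² = (-2*(-7)*18)² = (14*18)² = 252² = 63504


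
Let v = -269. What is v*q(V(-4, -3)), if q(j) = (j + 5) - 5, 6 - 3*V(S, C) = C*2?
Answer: -1076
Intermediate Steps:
V(S, C) = 2 - 2*C/3 (V(S, C) = 2 - C*2/3 = 2 - 2*C/3)
q(j) = j (q(j) = (5 + j) - 5 = j)
v*q(V(-4, -3)) = -269*(2 - ⅔*(-3)) = -269*(2 + 2) = -269*4 = -1076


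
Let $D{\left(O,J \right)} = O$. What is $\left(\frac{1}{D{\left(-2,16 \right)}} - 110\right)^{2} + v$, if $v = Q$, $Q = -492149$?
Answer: $- \frac{1919755}{4} \approx -4.7994 \cdot 10^{5}$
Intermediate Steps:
$v = -492149$
$\left(\frac{1}{D{\left(-2,16 \right)}} - 110\right)^{2} + v = \left(\frac{1}{-2} - 110\right)^{2} - 492149 = \left(- \frac{1}{2} - 110\right)^{2} - 492149 = \left(- \frac{221}{2}\right)^{2} - 492149 = \frac{48841}{4} - 492149 = - \frac{1919755}{4}$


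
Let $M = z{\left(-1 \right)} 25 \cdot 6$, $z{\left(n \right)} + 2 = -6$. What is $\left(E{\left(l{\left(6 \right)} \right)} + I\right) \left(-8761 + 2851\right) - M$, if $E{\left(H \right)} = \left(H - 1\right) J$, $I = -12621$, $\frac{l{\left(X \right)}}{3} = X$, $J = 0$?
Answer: $74591310$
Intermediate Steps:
$l{\left(X \right)} = 3 X$
$z{\left(n \right)} = -8$ ($z{\left(n \right)} = -2 - 6 = -8$)
$E{\left(H \right)} = 0$ ($E{\left(H \right)} = \left(H - 1\right) 0 = \left(-1 + H\right) 0 = 0$)
$M = -1200$ ($M = \left(-8\right) 25 \cdot 6 = \left(-200\right) 6 = -1200$)
$\left(E{\left(l{\left(6 \right)} \right)} + I\right) \left(-8761 + 2851\right) - M = \left(0 - 12621\right) \left(-8761 + 2851\right) - -1200 = \left(-12621\right) \left(-5910\right) + 1200 = 74590110 + 1200 = 74591310$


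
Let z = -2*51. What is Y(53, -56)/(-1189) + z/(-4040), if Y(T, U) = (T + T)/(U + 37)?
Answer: 1366261/45633820 ≈ 0.029940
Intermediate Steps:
z = -102
Y(T, U) = 2*T/(37 + U) (Y(T, U) = (2*T)/(37 + U) = 2*T/(37 + U))
Y(53, -56)/(-1189) + z/(-4040) = (2*53/(37 - 56))/(-1189) - 102/(-4040) = (2*53/(-19))*(-1/1189) - 102*(-1/4040) = (2*53*(-1/19))*(-1/1189) + 51/2020 = -106/19*(-1/1189) + 51/2020 = 106/22591 + 51/2020 = 1366261/45633820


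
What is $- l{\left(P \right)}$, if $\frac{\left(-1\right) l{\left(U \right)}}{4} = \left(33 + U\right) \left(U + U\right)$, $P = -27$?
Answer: $-1296$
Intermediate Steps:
$l{\left(U \right)} = - 8 U \left(33 + U\right)$ ($l{\left(U \right)} = - 4 \left(33 + U\right) \left(U + U\right) = - 4 \left(33 + U\right) 2 U = - 4 \cdot 2 U \left(33 + U\right) = - 8 U \left(33 + U\right)$)
$- l{\left(P \right)} = - \left(-8\right) \left(-27\right) \left(33 - 27\right) = - \left(-8\right) \left(-27\right) 6 = \left(-1\right) 1296 = -1296$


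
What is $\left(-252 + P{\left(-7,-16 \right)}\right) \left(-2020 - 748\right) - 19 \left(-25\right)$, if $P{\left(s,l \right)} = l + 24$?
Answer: $675867$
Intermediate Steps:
$P{\left(s,l \right)} = 24 + l$
$\left(-252 + P{\left(-7,-16 \right)}\right) \left(-2020 - 748\right) - 19 \left(-25\right) = \left(-252 + \left(24 - 16\right)\right) \left(-2020 - 748\right) - 19 \left(-25\right) = \left(-252 + 8\right) \left(-2768\right) - -475 = \left(-244\right) \left(-2768\right) + 475 = 675392 + 475 = 675867$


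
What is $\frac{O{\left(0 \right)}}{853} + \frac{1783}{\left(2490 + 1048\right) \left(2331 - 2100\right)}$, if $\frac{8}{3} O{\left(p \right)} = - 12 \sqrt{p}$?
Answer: $\frac{1783}{817278} \approx 0.0021816$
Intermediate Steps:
$O{\left(p \right)} = - \frac{9 \sqrt{p}}{2}$ ($O{\left(p \right)} = \frac{3 \left(- 12 \sqrt{p}\right)}{8} = - \frac{9 \sqrt{p}}{2}$)
$\frac{O{\left(0 \right)}}{853} + \frac{1783}{\left(2490 + 1048\right) \left(2331 - 2100\right)} = \frac{\left(- \frac{9}{2}\right) \sqrt{0}}{853} + \frac{1783}{\left(2490 + 1048\right) \left(2331 - 2100\right)} = \left(- \frac{9}{2}\right) 0 \cdot \frac{1}{853} + \frac{1783}{3538 \cdot 231} = 0 \cdot \frac{1}{853} + \frac{1783}{817278} = 0 + 1783 \cdot \frac{1}{817278} = 0 + \frac{1783}{817278} = \frac{1783}{817278}$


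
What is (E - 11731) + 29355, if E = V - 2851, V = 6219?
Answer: 20992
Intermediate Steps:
E = 3368 (E = 6219 - 2851 = 3368)
(E - 11731) + 29355 = (3368 - 11731) + 29355 = -8363 + 29355 = 20992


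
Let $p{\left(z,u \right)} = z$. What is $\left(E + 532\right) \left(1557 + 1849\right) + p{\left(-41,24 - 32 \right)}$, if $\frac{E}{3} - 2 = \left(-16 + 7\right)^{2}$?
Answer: $2660045$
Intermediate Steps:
$E = 249$ ($E = 6 + 3 \left(-16 + 7\right)^{2} = 6 + 3 \left(-9\right)^{2} = 6 + 3 \cdot 81 = 6 + 243 = 249$)
$\left(E + 532\right) \left(1557 + 1849\right) + p{\left(-41,24 - 32 \right)} = \left(249 + 532\right) \left(1557 + 1849\right) - 41 = 781 \cdot 3406 - 41 = 2660086 - 41 = 2660045$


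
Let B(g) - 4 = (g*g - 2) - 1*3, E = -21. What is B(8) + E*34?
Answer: -651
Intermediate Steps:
B(g) = -1 + g² (B(g) = 4 + ((g*g - 2) - 1*3) = 4 + ((g² - 2) - 3) = 4 + ((-2 + g²) - 3) = 4 + (-5 + g²) = -1 + g²)
B(8) + E*34 = (-1 + 8²) - 21*34 = (-1 + 64) - 714 = 63 - 714 = -651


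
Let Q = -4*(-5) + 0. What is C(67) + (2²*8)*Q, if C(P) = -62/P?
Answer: 42818/67 ≈ 639.07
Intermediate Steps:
Q = 20 (Q = 20 + 0 = 20)
C(67) + (2²*8)*Q = -62/67 + (2²*8)*20 = -62*1/67 + (4*8)*20 = -62/67 + 32*20 = -62/67 + 640 = 42818/67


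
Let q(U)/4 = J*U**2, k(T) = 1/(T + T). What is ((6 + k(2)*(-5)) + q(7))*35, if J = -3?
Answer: -81655/4 ≈ -20414.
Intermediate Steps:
k(T) = 1/(2*T)
q(U) = -12*U**2 (q(U) = 4*(-3*U**2) = -12*U**2)
((6 + k(2)*(-5)) + q(7))*35 = ((6 + ((1/2)/2)*(-5)) - 12*7**2)*35 = ((6 + ((1/2)*(1/2))*(-5)) - 12*49)*35 = ((6 + (1/4)*(-5)) - 588)*35 = ((6 - 5/4) - 588)*35 = (19/4 - 588)*35 = -2333/4*35 = -81655/4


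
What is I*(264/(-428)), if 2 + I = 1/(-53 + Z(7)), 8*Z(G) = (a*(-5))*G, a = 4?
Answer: 6248/5029 ≈ 1.2424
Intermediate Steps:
Z(G) = -5*G/2 (Z(G) = ((4*(-5))*G)/8 = (-20*G)/8 = -5*G/2)
I = -284/141 (I = -2 + 1/(-53 - 5/2*7) = -2 + 1/(-53 - 35/2) = -2 + 1/(-141/2) = -2 - 2/141 = -284/141 ≈ -2.0142)
I*(264/(-428)) = -24992/(47*(-428)) = -24992*(-1)/(47*428) = -284/141*(-66/107) = 6248/5029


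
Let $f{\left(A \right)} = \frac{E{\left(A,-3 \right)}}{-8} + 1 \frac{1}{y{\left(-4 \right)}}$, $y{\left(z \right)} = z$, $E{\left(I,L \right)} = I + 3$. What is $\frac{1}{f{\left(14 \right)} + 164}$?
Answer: $\frac{8}{1293} \approx 0.0061872$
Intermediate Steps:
$E{\left(I,L \right)} = 3 + I$
$f{\left(A \right)} = - \frac{5}{8} - \frac{A}{8}$ ($f{\left(A \right)} = \frac{3 + A}{-8} + 1 \frac{1}{-4} = \left(3 + A\right) \left(- \frac{1}{8}\right) + 1 \left(- \frac{1}{4}\right) = \left(- \frac{3}{8} - \frac{A}{8}\right) - \frac{1}{4} = - \frac{5}{8} - \frac{A}{8}$)
$\frac{1}{f{\left(14 \right)} + 164} = \frac{1}{\left(- \frac{5}{8} - \frac{7}{4}\right) + 164} = \frac{1}{- \frac{19}{8} + 164} = \frac{1}{\frac{1293}{8}} = \frac{8}{1293}$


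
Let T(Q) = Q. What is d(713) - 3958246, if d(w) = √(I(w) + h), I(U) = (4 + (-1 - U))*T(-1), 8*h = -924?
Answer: -3958246 + √2378/2 ≈ -3.9582e+6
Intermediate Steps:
h = -231/2 (h = (⅛)*(-924) = -231/2 ≈ -115.50)
I(U) = -3 + U (I(U) = (4 + (-1 - U))*(-1) = (3 - U)*(-1) = -3 + U)
d(w) = √(-237/2 + w) (d(w) = √((-3 + w) - 231/2) = √(-237/2 + w))
d(713) - 3958246 = √(-474 + 4*713)/2 - 3958246 = √(-474 + 2852)/2 - 3958246 = √2378/2 - 3958246 = -3958246 + √2378/2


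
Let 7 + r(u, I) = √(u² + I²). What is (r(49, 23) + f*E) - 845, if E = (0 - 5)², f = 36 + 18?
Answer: 498 + √2930 ≈ 552.13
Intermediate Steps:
f = 54
E = 25 (E = (-5)² = 25)
r(u, I) = -7 + √(I² + u²) (r(u, I) = -7 + √(u² + I²) = -7 + √(I² + u²))
(r(49, 23) + f*E) - 845 = ((-7 + √(23² + 49²)) + 54*25) - 845 = ((-7 + √(529 + 2401)) + 1350) - 845 = ((-7 + √2930) + 1350) - 845 = (1343 + √2930) - 845 = 498 + √2930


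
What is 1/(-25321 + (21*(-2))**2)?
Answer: -1/23557 ≈ -4.2450e-5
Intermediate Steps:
1/(-25321 + (21*(-2))**2) = 1/(-25321 + (-42)**2) = 1/(-25321 + 1764) = 1/(-23557) = -1/23557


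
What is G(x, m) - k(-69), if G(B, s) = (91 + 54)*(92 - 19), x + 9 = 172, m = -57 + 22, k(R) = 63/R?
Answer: 243476/23 ≈ 10586.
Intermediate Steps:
m = -35
x = 163 (x = -9 + 172 = 163)
G(B, s) = 10585 (G(B, s) = 145*73 = 10585)
G(x, m) - k(-69) = 10585 - 63/(-69) = 10585 - 63*(-1)/69 = 10585 - 1*(-21/23) = 10585 + 21/23 = 243476/23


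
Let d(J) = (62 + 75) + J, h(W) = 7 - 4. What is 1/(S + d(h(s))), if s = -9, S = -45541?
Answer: -1/45401 ≈ -2.2026e-5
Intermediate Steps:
h(W) = 3
d(J) = 137 + J
1/(S + d(h(s))) = 1/(-45541 + (137 + 3)) = 1/(-45541 + 140) = 1/(-45401) = -1/45401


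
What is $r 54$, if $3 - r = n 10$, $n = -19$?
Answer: $10422$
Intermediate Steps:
$r = 193$ ($r = 3 - \left(-19\right) 10 = 3 - -190 = 3 + 190 = 193$)
$r 54 = 193 \cdot 54 = 10422$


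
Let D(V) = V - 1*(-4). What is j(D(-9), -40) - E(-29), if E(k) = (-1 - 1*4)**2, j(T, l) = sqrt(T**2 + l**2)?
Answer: -25 + 5*sqrt(65) ≈ 15.311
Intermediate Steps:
D(V) = 4 + V (D(V) = V + 4 = 4 + V)
E(k) = 25 (E(k) = (-1 - 4)**2 = (-5)**2 = 25)
j(D(-9), -40) - E(-29) = sqrt((4 - 9)**2 + (-40)**2) - 1*25 = sqrt((-5)**2 + 1600) - 25 = sqrt(25 + 1600) - 25 = sqrt(1625) - 25 = 5*sqrt(65) - 25 = -25 + 5*sqrt(65)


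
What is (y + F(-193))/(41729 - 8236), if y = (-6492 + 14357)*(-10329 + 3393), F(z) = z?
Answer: -54551833/33493 ≈ -1628.8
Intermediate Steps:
y = -54551640 (y = 7865*(-6936) = -54551640)
(y + F(-193))/(41729 - 8236) = (-54551640 - 193)/(41729 - 8236) = -54551833/33493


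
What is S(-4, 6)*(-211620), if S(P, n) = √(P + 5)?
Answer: -211620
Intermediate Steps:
S(P, n) = √(5 + P)
S(-4, 6)*(-211620) = √(5 - 4)*(-211620) = √1*(-211620) = 1*(-211620) = -211620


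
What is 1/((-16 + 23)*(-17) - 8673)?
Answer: -1/8792 ≈ -0.00011374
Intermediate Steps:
1/((-16 + 23)*(-17) - 8673) = 1/(7*(-17) - 8673) = 1/(-119 - 8673) = 1/(-8792) = -1/8792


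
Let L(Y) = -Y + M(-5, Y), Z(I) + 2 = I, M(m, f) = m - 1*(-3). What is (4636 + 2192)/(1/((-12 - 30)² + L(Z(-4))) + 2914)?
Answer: 12071904/5151953 ≈ 2.3432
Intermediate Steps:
M(m, f) = 3 + m (M(m, f) = m + 3 = 3 + m)
Z(I) = -2 + I
L(Y) = -2 - Y (L(Y) = -Y + (3 - 5) = -Y - 2 = -2 - Y)
(4636 + 2192)/(1/((-12 - 30)² + L(Z(-4))) + 2914) = (4636 + 2192)/(1/((-12 - 30)² + (-2 - (-2 - 4))) + 2914) = 6828/(1/((-42)² + (-2 - 1*(-6))) + 2914) = 6828/(1/(1764 + (-2 + 6)) + 2914) = 6828/(1/(1764 + 4) + 2914) = 6828/(1/1768 + 2914) = 6828/(5151953/1768) = 6828*(1768/5151953) = 12071904/5151953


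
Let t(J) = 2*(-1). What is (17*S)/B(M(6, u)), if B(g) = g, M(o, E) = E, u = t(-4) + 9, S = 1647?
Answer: 27999/7 ≈ 3999.9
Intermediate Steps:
t(J) = -2
u = 7 (u = -2 + 9 = 7)
(17*S)/B(M(6, u)) = (17*1647)/7 = 27999*(⅐) = 27999/7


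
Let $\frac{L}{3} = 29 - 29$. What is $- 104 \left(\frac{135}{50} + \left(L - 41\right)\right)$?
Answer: $\frac{19916}{5} \approx 3983.2$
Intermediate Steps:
$L = 0$ ($L = 3 \left(29 - 29\right) = 3 \cdot 0 = 0$)
$- 104 \left(\frac{135}{50} + \left(L - 41\right)\right) = - 104 \left(\frac{135}{50} + \left(0 - 41\right)\right) = - 104 \left(135 \cdot \frac{1}{50} + \left(0 - 41\right)\right) = - 104 \left(\frac{27}{10} - 41\right) = \left(-104\right) \left(- \frac{383}{10}\right) = \frac{19916}{5}$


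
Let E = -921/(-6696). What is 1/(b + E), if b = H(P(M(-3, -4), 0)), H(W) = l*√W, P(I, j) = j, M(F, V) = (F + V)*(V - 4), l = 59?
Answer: 2232/307 ≈ 7.2704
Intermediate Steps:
M(F, V) = (-4 + V)*(F + V) (M(F, V) = (F + V)*(-4 + V) = (-4 + V)*(F + V))
H(W) = 59*√W
E = 307/2232 (E = -921*(-1/6696) = 307/2232 ≈ 0.13754)
b = 0 (b = 59*√0 = 59*0 = 0)
1/(b + E) = 1/(0 + 307/2232) = 1/(307/2232) = 2232/307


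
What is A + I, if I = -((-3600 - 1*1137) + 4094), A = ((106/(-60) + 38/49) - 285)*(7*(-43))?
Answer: 18212531/210 ≈ 86726.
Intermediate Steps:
A = 18077501/210 (A = ((106*(-1/60) + 38*(1/49)) - 285)*(-301) = ((-53/30 + 38/49) - 285)*(-301) = (-1457/1470 - 285)*(-301) = -420407/1470*(-301) = 18077501/210 ≈ 86083.)
I = 643 (I = -((-3600 - 1137) + 4094) = -(-4737 + 4094) = -1*(-643) = 643)
A + I = 18077501/210 + 643 = 18212531/210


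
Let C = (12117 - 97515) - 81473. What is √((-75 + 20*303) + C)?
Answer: I*√160886 ≈ 401.11*I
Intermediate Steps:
C = -166871 (C = -85398 - 81473 = -166871)
√((-75 + 20*303) + C) = √((-75 + 20*303) - 166871) = √((-75 + 6060) - 166871) = √(5985 - 166871) = √(-160886) = I*√160886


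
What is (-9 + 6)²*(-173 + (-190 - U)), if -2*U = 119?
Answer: -5463/2 ≈ -2731.5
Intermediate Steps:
U = -119/2 (U = -½*119 = -119/2 ≈ -59.500)
(-9 + 6)²*(-173 + (-190 - U)) = (-9 + 6)²*(-173 + (-190 - 1*(-119/2))) = (-3)²*(-173 + (-190 + 119/2)) = 9*(-173 - 261/2) = 9*(-607/2) = -5463/2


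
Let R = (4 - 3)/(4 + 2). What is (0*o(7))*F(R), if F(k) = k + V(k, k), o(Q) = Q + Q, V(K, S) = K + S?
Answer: 0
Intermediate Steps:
R = ⅙ (R = 1/6 = 1*(⅙) = ⅙ ≈ 0.16667)
o(Q) = 2*Q
F(k) = 3*k (F(k) = k + (k + k) = k + 2*k = 3*k)
(0*o(7))*F(R) = (0*(2*7))*(3*(⅙)) = (0*14)*(½) = 0*(½) = 0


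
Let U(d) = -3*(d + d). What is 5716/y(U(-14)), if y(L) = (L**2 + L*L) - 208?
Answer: 1429/3476 ≈ 0.41110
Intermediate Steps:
U(d) = -6*d
y(L) = -208 + 2*L**2 (y(L) = (L**2 + L**2) - 208 = 2*L**2 - 208 = -208 + 2*L**2)
5716/y(U(-14)) = 5716/(-208 + 2*(-6*(-14))**2) = 5716/(-208 + 2*84**2) = 5716/(-208 + 2*7056) = 5716/(-208 + 14112) = 5716/13904 = 5716*(1/13904) = 1429/3476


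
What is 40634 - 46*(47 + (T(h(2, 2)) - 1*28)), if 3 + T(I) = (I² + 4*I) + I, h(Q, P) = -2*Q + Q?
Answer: 40174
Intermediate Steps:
h(Q, P) = -Q
T(I) = -3 + I² + 5*I (T(I) = -3 + ((I² + 4*I) + I) = -3 + (I² + 5*I) = -3 + I² + 5*I)
40634 - 46*(47 + (T(h(2, 2)) - 1*28)) = 40634 - 46*(47 + ((-3 + (-1*2)² + 5*(-1*2)) - 1*28)) = 40634 - 46*(47 + ((-3 + (-2)² + 5*(-2)) - 28)) = 40634 - 46*(47 + ((-3 + 4 - 10) - 28)) = 40634 - 46*(47 + (-9 - 28)) = 40634 - 46*(47 - 37) = 40634 - 46*10 = 40634 - 1*460 = 40634 - 460 = 40174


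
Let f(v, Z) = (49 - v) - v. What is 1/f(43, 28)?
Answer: -1/37 ≈ -0.027027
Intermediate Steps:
f(v, Z) = 49 - 2*v
1/f(43, 28) = 1/(49 - 2*43) = 1/(49 - 86) = 1/(-37) = -1/37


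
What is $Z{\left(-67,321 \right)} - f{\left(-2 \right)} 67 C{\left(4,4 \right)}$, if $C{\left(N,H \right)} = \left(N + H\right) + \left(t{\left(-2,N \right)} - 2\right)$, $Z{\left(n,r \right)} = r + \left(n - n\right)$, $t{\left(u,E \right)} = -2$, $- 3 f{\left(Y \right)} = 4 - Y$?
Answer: $857$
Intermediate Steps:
$f{\left(Y \right)} = - \frac{4}{3} + \frac{Y}{3}$ ($f{\left(Y \right)} = - \frac{4 - Y}{3} = - \frac{4}{3} + \frac{Y}{3}$)
$Z{\left(n,r \right)} = r$ ($Z{\left(n,r \right)} = r + 0 = r$)
$C{\left(N,H \right)} = -4 + H + N$ ($C{\left(N,H \right)} = \left(N + H\right) - 4 = \left(H + N\right) - 4 = -4 + H + N$)
$Z{\left(-67,321 \right)} - f{\left(-2 \right)} 67 C{\left(4,4 \right)} = 321 - \left(- \frac{4}{3} + \frac{1}{3} \left(-2\right)\right) 67 \left(-4 + 4 + 4\right) = 321 - \left(- \frac{4}{3} - \frac{2}{3}\right) 67 \cdot 4 = 321 - \left(-2\right) 67 \cdot 4 = 321 - \left(-134\right) 4 = 321 - -536 = 321 + 536 = 857$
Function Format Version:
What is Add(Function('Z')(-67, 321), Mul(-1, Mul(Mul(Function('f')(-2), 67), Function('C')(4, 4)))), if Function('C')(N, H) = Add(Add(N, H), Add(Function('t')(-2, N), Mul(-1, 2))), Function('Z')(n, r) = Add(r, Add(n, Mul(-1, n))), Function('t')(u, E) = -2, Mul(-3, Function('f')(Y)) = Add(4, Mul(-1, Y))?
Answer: 857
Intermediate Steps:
Function('f')(Y) = Add(Rational(-4, 3), Mul(Rational(1, 3), Y)) (Function('f')(Y) = Mul(Rational(-1, 3), Add(4, Mul(-1, Y))) = Add(Rational(-4, 3), Mul(Rational(1, 3), Y)))
Function('Z')(n, r) = r (Function('Z')(n, r) = Add(r, 0) = r)
Function('C')(N, H) = Add(-4, H, N) (Function('C')(N, H) = Add(Add(N, H), Add(-2, Mul(-1, 2))) = Add(Add(H, N), Add(-2, -2)) = Add(Add(H, N), -4) = Add(-4, H, N))
Add(Function('Z')(-67, 321), Mul(-1, Mul(Mul(Function('f')(-2), 67), Function('C')(4, 4)))) = Add(321, Mul(-1, Mul(Mul(Add(Rational(-4, 3), Mul(Rational(1, 3), -2)), 67), Add(-4, 4, 4)))) = Add(321, Mul(-1, Mul(Mul(Add(Rational(-4, 3), Rational(-2, 3)), 67), 4))) = Add(321, Mul(-1, Mul(Mul(-2, 67), 4))) = Add(321, Mul(-1, Mul(-134, 4))) = Add(321, Mul(-1, -536)) = Add(321, 536) = 857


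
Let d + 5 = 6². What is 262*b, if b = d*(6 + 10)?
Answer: 129952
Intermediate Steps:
d = 31 (d = -5 + 6² = -5 + 36 = 31)
b = 496 (b = 31*(6 + 10) = 31*16 = 496)
262*b = 262*496 = 129952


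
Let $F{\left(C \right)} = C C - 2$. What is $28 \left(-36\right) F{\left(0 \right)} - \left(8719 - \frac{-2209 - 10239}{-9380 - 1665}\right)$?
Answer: $- \frac{74022187}{11045} \approx -6701.9$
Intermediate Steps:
$F{\left(C \right)} = -2 + C^{2}$ ($F{\left(C \right)} = C^{2} - 2 = -2 + C^{2}$)
$28 \left(-36\right) F{\left(0 \right)} - \left(8719 - \frac{-2209 - 10239}{-9380 - 1665}\right) = 28 \left(-36\right) \left(-2 + 0^{2}\right) - \left(8719 - \frac{-2209 - 10239}{-9380 - 1665}\right) = - 1008 \left(-2 + 0\right) - \left(8719 + \frac{12448}{-11045}\right) = \left(-1008\right) \left(-2\right) - \frac{96288907}{11045} = 2016 + \left(\frac{12448}{11045} - 8719\right) = 2016 - \frac{96288907}{11045} = - \frac{74022187}{11045}$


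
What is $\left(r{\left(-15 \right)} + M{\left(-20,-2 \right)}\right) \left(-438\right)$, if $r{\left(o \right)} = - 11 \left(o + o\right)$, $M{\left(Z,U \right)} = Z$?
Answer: $-135780$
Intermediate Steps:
$r{\left(o \right)} = - 22 o$ ($r{\left(o \right)} = - 11 \cdot 2 o = - 22 o$)
$\left(r{\left(-15 \right)} + M{\left(-20,-2 \right)}\right) \left(-438\right) = \left(\left(-22\right) \left(-15\right) - 20\right) \left(-438\right) = \left(330 - 20\right) \left(-438\right) = 310 \left(-438\right) = -135780$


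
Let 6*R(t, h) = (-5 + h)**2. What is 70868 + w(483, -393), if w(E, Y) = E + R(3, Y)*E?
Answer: 12822873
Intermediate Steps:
R(t, h) = (-5 + h)**2/6
w(E, Y) = E + E*(-5 + Y)**2/6 (w(E, Y) = E + ((-5 + Y)**2/6)*E = E + E*(-5 + Y)**2/6)
70868 + w(483, -393) = 70868 + (1/6)*483*(6 + (-5 - 393)**2) = 70868 + (1/6)*483*(6 + (-398)**2) = 70868 + (1/6)*483*(6 + 158404) = 70868 + (1/6)*483*158410 = 70868 + 12752005 = 12822873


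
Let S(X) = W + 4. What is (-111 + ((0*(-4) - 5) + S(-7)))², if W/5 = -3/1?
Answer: 16129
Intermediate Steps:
W = -15 (W = 5*(-3/1) = 5*(-3*1) = 5*(-3) = -15)
S(X) = -11 (S(X) = -15 + 4 = -11)
(-111 + ((0*(-4) - 5) + S(-7)))² = (-111 + ((0*(-4) - 5) - 11))² = (-111 + ((0 - 5) - 11))² = (-111 + (-5 - 11))² = (-111 - 16)² = (-127)² = 16129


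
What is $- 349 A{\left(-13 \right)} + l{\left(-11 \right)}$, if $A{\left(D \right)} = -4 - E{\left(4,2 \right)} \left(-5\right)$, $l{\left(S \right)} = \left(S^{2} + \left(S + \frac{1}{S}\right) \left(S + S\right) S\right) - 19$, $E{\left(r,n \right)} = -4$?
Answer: $5794$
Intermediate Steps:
$l{\left(S \right)} = -19 + S^{2} + 2 S^{2} \left(S + \frac{1}{S}\right)$ ($l{\left(S \right)} = \left(S^{2} + \left(S + \frac{1}{S}\right) 2 S S\right) - 19 = \left(S^{2} + 2 S \left(S + \frac{1}{S}\right) S\right) - 19 = \left(S^{2} + 2 S^{2} \left(S + \frac{1}{S}\right)\right) - 19 = -19 + S^{2} + 2 S^{2} \left(S + \frac{1}{S}\right)$)
$A{\left(D \right)} = -24$ ($A{\left(D \right)} = -4 - \left(-4\right) \left(-5\right) = -4 - 20 = -24$)
$- 349 A{\left(-13 \right)} + l{\left(-11 \right)} = \left(-349\right) \left(-24\right) + \left(-19 + \left(-11\right)^{2} + 2 \left(-11\right) + 2 \left(-11\right)^{3}\right) = 8376 + \left(-19 + 121 - 22 + 2 \left(-1331\right)\right) = 8376 - 2582 = 5794$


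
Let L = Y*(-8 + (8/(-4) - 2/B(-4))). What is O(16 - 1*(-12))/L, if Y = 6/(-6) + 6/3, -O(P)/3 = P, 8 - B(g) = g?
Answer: 504/61 ≈ 8.2623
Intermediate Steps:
B(g) = 8 - g
O(P) = -3*P
Y = 1 (Y = 6*(-1/6) + 6*(1/3) = -1 + 2 = 1)
L = -61/6 (L = 1*(-8 + (8/(-4) - 2/(8 - 1*(-4)))) = 1*(-8 + (8*(-1/4) - 2/(8 + 4))) = 1*(-8 + (-2 - 2/12)) = 1*(-8 + (-2 - 2*1/12)) = 1*(-8 + (-2 - 1/6)) = 1*(-8 - 13/6) = 1*(-61/6) = -61/6 ≈ -10.167)
O(16 - 1*(-12))/L = (-3*(16 - 1*(-12)))/(-61/6) = -3*(16 + 12)*(-6/61) = -3*28*(-6/61) = -84*(-6/61) = 504/61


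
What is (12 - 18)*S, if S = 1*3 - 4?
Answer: 6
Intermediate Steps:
S = -1 (S = 3 - 4 = -1)
(12 - 18)*S = (12 - 18)*(-1) = -6*(-1) = 6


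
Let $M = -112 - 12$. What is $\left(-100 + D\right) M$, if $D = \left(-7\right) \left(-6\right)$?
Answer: $7192$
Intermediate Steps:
$M = -124$ ($M = -112 - 12 = -124$)
$D = 42$
$\left(-100 + D\right) M = \left(-100 + 42\right) \left(-124\right) = \left(-58\right) \left(-124\right) = 7192$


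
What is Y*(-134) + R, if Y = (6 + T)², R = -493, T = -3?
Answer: -1699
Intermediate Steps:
Y = 9 (Y = (6 - 3)² = 3² = 9)
Y*(-134) + R = 9*(-134) - 493 = -1206 - 493 = -1699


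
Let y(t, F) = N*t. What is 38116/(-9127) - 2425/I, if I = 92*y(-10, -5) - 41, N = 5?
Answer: -154763381/42358407 ≈ -3.6537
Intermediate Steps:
y(t, F) = 5*t
I = -4641 (I = 92*(5*(-10)) - 41 = 92*(-50) - 41 = -4600 - 41 = -4641)
38116/(-9127) - 2425/I = 38116/(-9127) - 2425/(-4641) = 38116*(-1/9127) - 2425*(-1/4641) = -38116/9127 + 2425/4641 = -154763381/42358407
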